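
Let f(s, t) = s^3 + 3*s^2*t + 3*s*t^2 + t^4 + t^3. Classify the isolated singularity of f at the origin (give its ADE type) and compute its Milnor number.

Type E_6, Milnor number mu = 6.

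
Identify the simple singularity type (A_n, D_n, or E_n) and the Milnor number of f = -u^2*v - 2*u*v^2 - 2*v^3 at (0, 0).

The Hessian of f at 0 has rank 0. Corank 2; j^3 = -v*(u^2 + 2*u*v + 2*v^2) splits into three distinct lines over C (the quadratic factor has nonzero discriminant), so D_4.

Type D4, Milnor number mu = 4.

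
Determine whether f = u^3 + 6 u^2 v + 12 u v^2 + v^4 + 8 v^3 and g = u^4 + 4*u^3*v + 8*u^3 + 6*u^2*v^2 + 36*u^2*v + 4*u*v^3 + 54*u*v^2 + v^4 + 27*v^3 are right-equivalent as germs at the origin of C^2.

The Hessian of f at 0 has rank 0. Corank 2; j^3 = (u + 2*v)^3 is a perfect cube, so E-series; the 4-jet and mu = 6 give E_6. The Hessian of g at 0 has rank 0. Corank 2; j^3 = (2*u + 3*v)^3 is a perfect cube, so E-series; the 4-jet and mu = 6 give E_6. Both have type E_6, hence right-equivalent.

Yes.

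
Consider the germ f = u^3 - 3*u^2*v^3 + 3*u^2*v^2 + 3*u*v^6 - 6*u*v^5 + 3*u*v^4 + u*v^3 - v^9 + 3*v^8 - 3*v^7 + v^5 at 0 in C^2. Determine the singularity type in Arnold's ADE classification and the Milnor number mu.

Type E_{7}, Milnor number mu = 7.

The Hessian of f at 0 is [[0, 0], [0, 0]] with rank 0, so corank 2. A Groebner basis of the Jacobian ideal J(f) in C{u,v} is {-u^2 + v^4 - v^3/3, u^3, u^2*v + u^2/3 + v^3/9, u^2 + u*v^2 + v^3/3}; counting standard monomials gives mu = 7. Corank 2; j^3 = u^3 is a perfect cube, so E-series; the 4-jet and mu = 7 give E_7.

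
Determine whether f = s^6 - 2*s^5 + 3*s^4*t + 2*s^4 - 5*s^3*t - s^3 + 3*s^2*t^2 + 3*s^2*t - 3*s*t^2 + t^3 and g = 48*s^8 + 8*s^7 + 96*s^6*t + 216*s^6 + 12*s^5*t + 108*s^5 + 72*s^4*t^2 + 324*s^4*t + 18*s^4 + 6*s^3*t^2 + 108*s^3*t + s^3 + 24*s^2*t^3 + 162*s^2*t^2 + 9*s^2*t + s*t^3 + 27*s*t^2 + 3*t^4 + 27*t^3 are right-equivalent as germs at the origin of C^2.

Yes.

The Hessian of f at 0 has rank 0. Corank 2; j^3 = -(s - t)^3 is a perfect cube, so E-series; the 4-jet and mu = 7 give E_7. The Hessian of g at 0 has rank 0. Corank 2; j^3 = (s + 3*t)^3 is a perfect cube, so E-series; the 4-jet and mu = 7 give E_7. Both have type E_7, hence right-equivalent.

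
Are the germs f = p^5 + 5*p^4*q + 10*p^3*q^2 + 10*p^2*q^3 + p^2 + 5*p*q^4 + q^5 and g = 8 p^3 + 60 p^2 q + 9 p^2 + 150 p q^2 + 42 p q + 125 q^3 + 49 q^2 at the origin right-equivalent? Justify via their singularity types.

No.

The Hessian of f at 0 is [[2, 0], [0, 0]] with rank 1, so corank 1. A Groebner basis of the Jacobian ideal J(f) in C{p,q} is {q^4, p}; counting standard monomials gives mu = 4. Corank 1: A-series; mu = 4 gives A_4. The Hessian of g at 0 is [[18, 42], [42, 98]] with rank 1, so corank 1. A Groebner basis of the Jacobian ideal J(g) in C{p,q} is {q^2, p + 7*q/3}; counting standard monomials gives mu = 2. Corank 1: A-series; mu = 2 gives A_2. f is A_4 but g is A_2, hence not right-equivalent.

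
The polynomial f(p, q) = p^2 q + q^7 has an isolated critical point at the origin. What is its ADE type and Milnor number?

Type D8, Milnor number mu = 8.

The Hessian of f at 0 is [[0, 0], [0, 0]] with rank 0, so corank 2. A Groebner basis of the Jacobian ideal J(f) in C{p,q} is {p^2/7 + q^6, p^3, p*q}; counting standard monomials gives mu = 8. Corank 2; j^3 = p^2*q has shape L^2 M (L != M), so D-series; mu = 8 gives D_8.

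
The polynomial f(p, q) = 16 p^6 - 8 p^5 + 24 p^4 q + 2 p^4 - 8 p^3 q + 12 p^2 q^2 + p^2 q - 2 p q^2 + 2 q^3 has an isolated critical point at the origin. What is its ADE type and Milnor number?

The Hessian of f at 0 is [[0, 0], [0, 0]] with rank 0, so corank 2. A Groebner basis of the Jacobian ideal J(f) in C{p,q} is {q^3, p^2 + 2*q^2, p*q - q^2}; counting standard monomials gives mu = 4. Corank 2; j^3 = q*(p^2 - 2*p*q + 2*q^2) splits into three distinct lines over C (the quadratic factor has nonzero discriminant), so D_4.

Type D_{4}, Milnor number mu = 4.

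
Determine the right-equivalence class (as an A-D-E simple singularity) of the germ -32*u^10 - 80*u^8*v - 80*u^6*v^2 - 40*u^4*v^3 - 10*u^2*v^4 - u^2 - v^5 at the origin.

A_4

The Hessian of f at 0 has rank 1. Corank 1: A-series; mu = 4 gives A_4.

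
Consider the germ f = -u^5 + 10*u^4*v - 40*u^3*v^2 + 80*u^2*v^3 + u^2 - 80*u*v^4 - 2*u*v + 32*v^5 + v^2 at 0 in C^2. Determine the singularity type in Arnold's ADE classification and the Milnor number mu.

Type A_{4}, Milnor number mu = 4.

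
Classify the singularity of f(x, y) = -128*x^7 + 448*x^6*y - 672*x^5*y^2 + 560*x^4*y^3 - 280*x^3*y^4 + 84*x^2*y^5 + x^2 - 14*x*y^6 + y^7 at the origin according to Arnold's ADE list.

A6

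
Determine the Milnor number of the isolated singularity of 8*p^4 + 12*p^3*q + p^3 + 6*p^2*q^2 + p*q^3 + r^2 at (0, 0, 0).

7

The Hessian of f at 0 has rank 1. Corank 2; j^3 = p^3 is a perfect cube, so E-series; the 4-jet and mu = 7 give E_7.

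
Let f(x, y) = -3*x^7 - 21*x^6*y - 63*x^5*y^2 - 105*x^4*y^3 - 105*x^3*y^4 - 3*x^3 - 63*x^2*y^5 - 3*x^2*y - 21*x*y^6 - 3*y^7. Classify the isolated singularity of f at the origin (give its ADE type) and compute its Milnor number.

Type D_8, Milnor number mu = 8.

The Hessian of f at 0 is [[0, 0], [0, 0]] with rank 0, so corank 2. A Groebner basis of the Jacobian ideal J(f) in C{x,y} is {-x*y/7 + y^6, x*y^2, x^2 + x*y}; counting standard monomials gives mu = 8. Corank 2; j^3 = -3*x^2*(x + y) has shape L^2 M (L != M), so D-series; mu = 8 gives D_8.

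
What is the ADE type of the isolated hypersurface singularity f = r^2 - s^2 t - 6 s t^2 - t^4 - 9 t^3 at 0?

The Hessian of f at 0 has rank 1. Corank 2; j^3 = -t*(s + 3*t)^2 has shape L^2 M (L != M), so D-series; mu = 5 gives D_5.

D5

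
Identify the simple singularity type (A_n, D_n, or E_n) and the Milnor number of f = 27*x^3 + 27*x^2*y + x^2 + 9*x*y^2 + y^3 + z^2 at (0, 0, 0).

Type A_2, Milnor number mu = 2.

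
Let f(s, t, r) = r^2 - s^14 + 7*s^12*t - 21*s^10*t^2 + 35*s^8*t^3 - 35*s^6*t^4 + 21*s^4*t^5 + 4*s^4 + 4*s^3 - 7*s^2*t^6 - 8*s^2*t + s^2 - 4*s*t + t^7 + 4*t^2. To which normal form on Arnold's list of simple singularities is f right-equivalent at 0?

A6

The Hessian of f at 0 has rank 2. Corank 1: A-series; mu = 6 gives A_6.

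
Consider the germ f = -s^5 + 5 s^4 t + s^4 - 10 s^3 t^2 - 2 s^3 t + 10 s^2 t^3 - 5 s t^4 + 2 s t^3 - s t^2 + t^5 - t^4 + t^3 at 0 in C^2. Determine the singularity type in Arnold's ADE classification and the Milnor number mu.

Type D_5, Milnor number mu = 5.

The Hessian of f at 0 has rank 0. Corank 2; j^3 = -t^2*(s - t) has shape L^2 M (L != M), so D-series; mu = 5 gives D_5.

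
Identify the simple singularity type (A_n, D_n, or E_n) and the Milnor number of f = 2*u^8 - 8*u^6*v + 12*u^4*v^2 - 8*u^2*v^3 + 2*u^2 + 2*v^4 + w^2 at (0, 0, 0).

The Hessian of f at 0 has rank 2. Corank 1: A-series; mu = 3 gives A_3.

Type A_3, Milnor number mu = 3.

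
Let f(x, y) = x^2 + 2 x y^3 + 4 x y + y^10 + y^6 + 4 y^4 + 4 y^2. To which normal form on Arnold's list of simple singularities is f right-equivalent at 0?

The Hessian of f at 0 is [[2, 4], [4, 8]] with rank 1, so corank 1. A Groebner basis of the Jacobian ideal J(f) in C{x,y} is {x^3 + 6*x^2*y + 12*x*y^2 - 8*x - 16*y, x + y^3 + 2*y}; counting standard monomials gives mu = 9. Corank 1: A-series; mu = 9 gives A_9.

A_9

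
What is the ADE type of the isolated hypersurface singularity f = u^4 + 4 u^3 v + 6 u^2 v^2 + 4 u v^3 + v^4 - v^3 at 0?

The Hessian of f at 0 has rank 0. Corank 2; j^3 = -v^3 is a perfect cube, so E-series; the 4-jet and mu = 6 give E_6.

E_6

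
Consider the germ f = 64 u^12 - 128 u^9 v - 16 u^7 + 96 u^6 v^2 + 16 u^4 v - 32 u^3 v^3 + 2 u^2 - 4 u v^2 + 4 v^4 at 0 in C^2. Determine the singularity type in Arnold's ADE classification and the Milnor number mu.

Type A_{3}, Milnor number mu = 3.

The Hessian of f at 0 has rank 1. Corank 1: A-series; mu = 3 gives A_3.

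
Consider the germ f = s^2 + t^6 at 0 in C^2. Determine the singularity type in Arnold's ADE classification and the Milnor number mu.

The Hessian of f at 0 is [[2, 0], [0, 0]] with rank 1, so corank 1. A Groebner basis of the Jacobian ideal J(f) in C{s,t} is {t^5, s}; counting standard monomials gives mu = 5. Corank 1: A-series; mu = 5 gives A_5.

Type A5, Milnor number mu = 5.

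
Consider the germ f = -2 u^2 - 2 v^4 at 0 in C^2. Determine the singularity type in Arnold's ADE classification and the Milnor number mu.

Type A_{3}, Milnor number mu = 3.

The Hessian of f at 0 is [[-4, 0], [0, 0]] with rank 1, so corank 1. A Groebner basis of the Jacobian ideal J(f) in C{u,v} is {v^3, u}; counting standard monomials gives mu = 3. Corank 1: A-series; mu = 3 gives A_3.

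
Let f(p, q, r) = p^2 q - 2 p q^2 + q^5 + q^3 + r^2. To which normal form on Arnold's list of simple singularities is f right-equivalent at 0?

The Hessian of f at 0 has rank 1. Corank 2; j^3 = q*(p - q)^2 has shape L^2 M (L != M), so D-series; mu = 6 gives D_6.

D_{6}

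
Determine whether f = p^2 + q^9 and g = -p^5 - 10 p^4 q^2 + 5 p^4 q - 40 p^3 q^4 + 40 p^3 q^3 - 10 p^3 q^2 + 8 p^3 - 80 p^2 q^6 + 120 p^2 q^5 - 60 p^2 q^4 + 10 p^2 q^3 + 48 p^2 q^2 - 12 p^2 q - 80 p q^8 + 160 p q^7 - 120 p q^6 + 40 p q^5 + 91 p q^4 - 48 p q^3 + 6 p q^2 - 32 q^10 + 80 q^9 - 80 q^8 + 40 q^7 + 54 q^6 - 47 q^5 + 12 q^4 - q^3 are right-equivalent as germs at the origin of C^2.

No.

The Hessian of f at 0 has rank 1. Corank 1: A-series; mu = 8 gives A_8. The Hessian of g at 0 has rank 0. Corank 2; j^3 = (2*p - q)^3 is a perfect cube, so E-series; the 5-jet and mu = 8 give E_8. f is A_8 but g is E_8, hence not right-equivalent.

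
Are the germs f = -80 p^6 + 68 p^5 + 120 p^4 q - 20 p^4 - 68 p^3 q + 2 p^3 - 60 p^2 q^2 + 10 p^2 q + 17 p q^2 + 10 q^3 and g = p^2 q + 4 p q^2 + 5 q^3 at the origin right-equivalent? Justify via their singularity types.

Yes.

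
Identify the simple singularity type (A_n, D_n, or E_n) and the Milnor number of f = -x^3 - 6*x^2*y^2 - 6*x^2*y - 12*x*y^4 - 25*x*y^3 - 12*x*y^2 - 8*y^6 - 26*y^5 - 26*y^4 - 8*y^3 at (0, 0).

Type E_{7}, Milnor number mu = 7.

The Hessian of f at 0 has rank 0. Corank 2; j^3 = -(x + 2*y)^3 is a perfect cube, so E-series; the 4-jet and mu = 7 give E_7.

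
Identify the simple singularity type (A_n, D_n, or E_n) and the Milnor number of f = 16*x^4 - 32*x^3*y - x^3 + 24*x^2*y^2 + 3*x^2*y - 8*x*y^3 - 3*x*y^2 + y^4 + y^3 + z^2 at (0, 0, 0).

Type E6, Milnor number mu = 6.

The Hessian of f at 0 has rank 1. Corank 2; j^3 = -(x - y)^3 is a perfect cube, so E-series; the 4-jet and mu = 6 give E_6.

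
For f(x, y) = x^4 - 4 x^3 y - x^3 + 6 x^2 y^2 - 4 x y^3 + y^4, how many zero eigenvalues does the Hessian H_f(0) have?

2

The Hessian at 0 is [[0, 0], [0, 0]] of rank 0; hence corank 2.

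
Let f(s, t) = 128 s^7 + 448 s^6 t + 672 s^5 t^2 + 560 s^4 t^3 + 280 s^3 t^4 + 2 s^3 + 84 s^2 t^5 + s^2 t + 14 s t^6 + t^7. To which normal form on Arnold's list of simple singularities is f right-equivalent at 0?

D8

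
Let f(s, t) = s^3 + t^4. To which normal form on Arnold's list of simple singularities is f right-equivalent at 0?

E_6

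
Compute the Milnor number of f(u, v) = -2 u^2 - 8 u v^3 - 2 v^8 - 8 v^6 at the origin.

7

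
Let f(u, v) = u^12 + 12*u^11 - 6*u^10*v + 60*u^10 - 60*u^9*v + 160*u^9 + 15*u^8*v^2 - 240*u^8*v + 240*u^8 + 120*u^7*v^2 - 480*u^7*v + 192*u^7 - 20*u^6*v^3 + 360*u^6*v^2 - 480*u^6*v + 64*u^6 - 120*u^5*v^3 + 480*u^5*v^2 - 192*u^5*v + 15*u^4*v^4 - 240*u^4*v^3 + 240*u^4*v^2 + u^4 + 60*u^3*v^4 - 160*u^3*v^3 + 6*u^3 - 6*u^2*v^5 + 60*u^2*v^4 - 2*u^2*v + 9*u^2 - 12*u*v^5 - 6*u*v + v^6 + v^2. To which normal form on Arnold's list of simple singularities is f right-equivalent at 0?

A_{5}

The Hessian of f at 0 has rank 1. Corank 1: A-series; mu = 5 gives A_5.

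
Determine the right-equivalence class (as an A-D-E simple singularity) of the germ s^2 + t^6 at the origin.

A_{5}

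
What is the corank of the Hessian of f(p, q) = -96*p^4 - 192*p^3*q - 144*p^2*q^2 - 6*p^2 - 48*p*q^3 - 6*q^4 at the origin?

Hessian at 0 has rank 1.

1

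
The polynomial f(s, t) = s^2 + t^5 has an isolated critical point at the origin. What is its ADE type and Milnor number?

Type A4, Milnor number mu = 4.

The Hessian of f at 0 is [[2, 0], [0, 0]] with rank 1, so corank 1. A Groebner basis of the Jacobian ideal J(f) in C{s,t} is {t^4, s}; counting standard monomials gives mu = 4. Corank 1: A-series; mu = 4 gives A_4.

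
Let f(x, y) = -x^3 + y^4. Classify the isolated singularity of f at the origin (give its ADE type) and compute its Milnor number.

Type E_{6}, Milnor number mu = 6.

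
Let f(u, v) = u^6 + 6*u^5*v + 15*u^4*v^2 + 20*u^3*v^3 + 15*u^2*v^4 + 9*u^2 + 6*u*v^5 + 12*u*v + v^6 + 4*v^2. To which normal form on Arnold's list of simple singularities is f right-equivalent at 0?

A5

The Hessian of f at 0 has rank 1. Corank 1: A-series; mu = 5 gives A_5.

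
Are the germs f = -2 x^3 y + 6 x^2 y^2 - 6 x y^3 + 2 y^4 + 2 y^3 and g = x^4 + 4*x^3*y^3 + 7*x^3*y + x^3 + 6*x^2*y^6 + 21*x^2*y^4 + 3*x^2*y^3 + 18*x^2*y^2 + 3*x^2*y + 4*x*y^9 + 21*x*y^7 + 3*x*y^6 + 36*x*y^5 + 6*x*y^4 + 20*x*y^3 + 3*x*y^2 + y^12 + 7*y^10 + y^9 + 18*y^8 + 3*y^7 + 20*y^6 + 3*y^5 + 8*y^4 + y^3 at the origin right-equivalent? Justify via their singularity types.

Yes.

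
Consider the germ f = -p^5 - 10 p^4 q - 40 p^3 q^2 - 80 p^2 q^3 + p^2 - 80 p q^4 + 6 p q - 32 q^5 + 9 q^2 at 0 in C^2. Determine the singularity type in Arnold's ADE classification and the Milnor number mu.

The Hessian of f at 0 has rank 1. Corank 1: A-series; mu = 4 gives A_4.

Type A4, Milnor number mu = 4.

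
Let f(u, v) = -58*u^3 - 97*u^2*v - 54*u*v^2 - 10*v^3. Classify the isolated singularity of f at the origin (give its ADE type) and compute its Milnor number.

Type D_4, Milnor number mu = 4.

The Hessian of f at 0 is [[0, 0], [0, 0]] with rank 0, so corank 2. A Groebner basis of the Jacobian ideal J(f) in C{u,v} is {v^3, u^2 - 6*v^2/13, u*v + 9*v^2/13}; counting standard monomials gives mu = 4. Corank 2; j^3 = -(2*u + v)*(29*u^2 + 34*u*v + 10*v^2) splits into three distinct lines over C (the quadratic factor has nonzero discriminant), so D_4.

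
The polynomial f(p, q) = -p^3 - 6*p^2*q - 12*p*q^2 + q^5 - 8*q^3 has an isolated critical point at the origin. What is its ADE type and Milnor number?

Type E_8, Milnor number mu = 8.

The Hessian of f at 0 is [[0, 0], [0, 0]] with rank 0, so corank 2. A Groebner basis of the Jacobian ideal J(f) in C{p,q} is {q^4, p^2 + 4*p*q + 4*q^2}; counting standard monomials gives mu = 8. Corank 2; j^3 = -(p + 2*q)^3 is a perfect cube, so E-series; the 5-jet and mu = 8 give E_8.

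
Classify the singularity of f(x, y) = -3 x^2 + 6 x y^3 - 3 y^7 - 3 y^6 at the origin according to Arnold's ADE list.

A_{6}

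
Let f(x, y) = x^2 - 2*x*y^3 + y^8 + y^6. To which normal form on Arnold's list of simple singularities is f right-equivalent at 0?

The Hessian of f at 0 has rank 1. Corank 1: A-series; mu = 7 gives A_7.

A_{7}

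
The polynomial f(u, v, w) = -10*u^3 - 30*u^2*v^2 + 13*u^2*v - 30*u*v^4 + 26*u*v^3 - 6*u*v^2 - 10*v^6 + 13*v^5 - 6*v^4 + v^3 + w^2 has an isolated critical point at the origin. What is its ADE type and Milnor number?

Type D_{4}, Milnor number mu = 4.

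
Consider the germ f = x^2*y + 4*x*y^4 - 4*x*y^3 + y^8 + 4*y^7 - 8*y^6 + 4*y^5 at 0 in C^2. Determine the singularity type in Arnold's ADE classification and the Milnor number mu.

Type D_{9}, Milnor number mu = 9.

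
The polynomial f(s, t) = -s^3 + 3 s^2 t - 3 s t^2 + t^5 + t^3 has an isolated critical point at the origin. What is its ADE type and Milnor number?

The Hessian of f at 0 has rank 0. Corank 2; j^3 = -(s - t)^3 is a perfect cube, so E-series; the 5-jet and mu = 8 give E_8.

Type E_8, Milnor number mu = 8.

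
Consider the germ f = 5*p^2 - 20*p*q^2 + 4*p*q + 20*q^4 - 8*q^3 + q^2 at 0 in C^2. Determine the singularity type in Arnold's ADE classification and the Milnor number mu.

Type A1, Milnor number mu = 1.

The Hessian of f at 0 is [[10, 4], [4, 2]] with rank 2, so corank 0. A Groebner basis of the Jacobian ideal J(f) in C{p,q} is {p, q}; counting standard monomials gives mu = 1. Corank 0: nondegenerate Morse point, so A_1.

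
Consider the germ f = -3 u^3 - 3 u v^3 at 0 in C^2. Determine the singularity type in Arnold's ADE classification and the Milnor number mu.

The Hessian of f at 0 has rank 0. Corank 2; j^3 = -3*u^3 is a perfect cube, so E-series; the 4-jet and mu = 7 give E_7.

Type E_7, Milnor number mu = 7.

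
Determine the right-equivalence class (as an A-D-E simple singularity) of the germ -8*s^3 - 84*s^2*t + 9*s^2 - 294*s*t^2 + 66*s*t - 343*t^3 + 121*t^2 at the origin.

The Hessian of f at 0 is [[18, 66], [66, 242]] with rank 1, so corank 1. A Groebner basis of the Jacobian ideal J(f) in C{s,t} is {t^2, s + 11*t/3}; counting standard monomials gives mu = 2. Corank 1: A-series; mu = 2 gives A_2.

A_{2}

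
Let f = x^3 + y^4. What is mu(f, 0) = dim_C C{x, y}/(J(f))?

6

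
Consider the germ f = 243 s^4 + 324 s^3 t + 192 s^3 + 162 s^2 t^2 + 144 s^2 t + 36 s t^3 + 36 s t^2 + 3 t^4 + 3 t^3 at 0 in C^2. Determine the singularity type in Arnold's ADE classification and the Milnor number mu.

Type E_{6}, Milnor number mu = 6.

The Hessian of f at 0 has rank 0. Corank 2; j^3 = 3*(4*s + t)^3 is a perfect cube, so E-series; the 4-jet and mu = 6 give E_6.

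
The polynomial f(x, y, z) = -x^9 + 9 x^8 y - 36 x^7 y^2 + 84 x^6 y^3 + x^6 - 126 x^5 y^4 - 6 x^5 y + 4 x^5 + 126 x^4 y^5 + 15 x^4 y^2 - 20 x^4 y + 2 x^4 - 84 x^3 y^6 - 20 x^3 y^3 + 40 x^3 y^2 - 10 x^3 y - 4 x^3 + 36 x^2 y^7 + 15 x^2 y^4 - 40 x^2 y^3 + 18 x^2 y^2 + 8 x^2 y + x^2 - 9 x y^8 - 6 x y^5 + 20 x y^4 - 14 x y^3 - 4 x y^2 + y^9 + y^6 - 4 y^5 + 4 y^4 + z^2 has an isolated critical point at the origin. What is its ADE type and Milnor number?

Type A8, Milnor number mu = 8.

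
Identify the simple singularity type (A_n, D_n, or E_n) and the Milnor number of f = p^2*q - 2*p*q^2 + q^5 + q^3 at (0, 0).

Type D6, Milnor number mu = 6.

The Hessian of f at 0 has rank 0. Corank 2; j^3 = q*(p - q)^2 has shape L^2 M (L != M), so D-series; mu = 6 gives D_6.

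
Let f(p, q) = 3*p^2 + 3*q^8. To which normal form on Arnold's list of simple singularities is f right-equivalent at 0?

A_{7}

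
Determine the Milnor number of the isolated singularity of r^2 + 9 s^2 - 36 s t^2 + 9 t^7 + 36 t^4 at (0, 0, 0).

6

The Hessian of f at 0 has rank 2. Corank 1: A-series; mu = 6 gives A_6.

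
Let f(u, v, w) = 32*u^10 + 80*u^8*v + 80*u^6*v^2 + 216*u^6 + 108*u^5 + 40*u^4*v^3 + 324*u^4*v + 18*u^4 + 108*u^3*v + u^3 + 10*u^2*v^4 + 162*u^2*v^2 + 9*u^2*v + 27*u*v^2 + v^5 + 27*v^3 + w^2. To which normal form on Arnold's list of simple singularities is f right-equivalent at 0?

E_{8}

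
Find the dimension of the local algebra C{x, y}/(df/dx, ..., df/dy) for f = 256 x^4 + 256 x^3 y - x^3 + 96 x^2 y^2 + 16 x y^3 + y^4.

6

The Hessian of f at 0 has rank 0. Corank 2; j^3 = -x^3 is a perfect cube, so E-series; the 4-jet and mu = 6 give E_6.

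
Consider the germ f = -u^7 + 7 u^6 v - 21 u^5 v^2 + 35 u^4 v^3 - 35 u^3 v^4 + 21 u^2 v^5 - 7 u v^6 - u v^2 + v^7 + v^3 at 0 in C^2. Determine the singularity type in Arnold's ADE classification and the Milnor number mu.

Type D_8, Milnor number mu = 8.

The Hessian of f at 0 has rank 0. Corank 2; j^3 = -v^2*(u - v) has shape L^2 M (L != M), so D-series; mu = 8 gives D_8.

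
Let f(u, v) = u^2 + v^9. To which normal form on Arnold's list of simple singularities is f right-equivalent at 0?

The Hessian of f at 0 has rank 1. Corank 1: A-series; mu = 8 gives A_8.

A_{8}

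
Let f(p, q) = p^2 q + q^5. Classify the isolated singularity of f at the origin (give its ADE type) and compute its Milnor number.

Type D_6, Milnor number mu = 6.

The Hessian of f at 0 has rank 0. Corank 2; j^3 = p^2*q has shape L^2 M (L != M), so D-series; mu = 6 gives D_6.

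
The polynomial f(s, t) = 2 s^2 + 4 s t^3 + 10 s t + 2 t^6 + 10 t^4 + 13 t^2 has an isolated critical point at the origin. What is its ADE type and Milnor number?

The Hessian of f at 0 is [[4, 10], [10, 26]] with rank 2, so corank 0. A Groebner basis of the Jacobian ideal J(f) in C{s,t} is {s, t}; counting standard monomials gives mu = 1. Corank 0: nondegenerate Morse point, so A_1.

Type A_1, Milnor number mu = 1.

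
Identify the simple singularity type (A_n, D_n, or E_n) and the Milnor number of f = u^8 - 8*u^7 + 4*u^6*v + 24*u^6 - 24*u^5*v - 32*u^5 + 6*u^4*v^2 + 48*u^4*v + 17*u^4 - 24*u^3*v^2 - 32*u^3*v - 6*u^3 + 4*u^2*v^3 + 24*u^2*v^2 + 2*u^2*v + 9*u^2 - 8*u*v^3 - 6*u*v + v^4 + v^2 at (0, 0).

The Hessian of f at 0 is [[18, -6], [-6, 2]] with rank 1, so corank 1. A Groebner basis of the Jacobian ideal J(f) in C{u,v} is {u^2 - 3*u + v, u*v - 9*u + 3*v, -27*u + v^2 + 9*v}; counting standard monomials gives mu = 3. Corank 1: A-series; mu = 3 gives A_3.

Type A3, Milnor number mu = 3.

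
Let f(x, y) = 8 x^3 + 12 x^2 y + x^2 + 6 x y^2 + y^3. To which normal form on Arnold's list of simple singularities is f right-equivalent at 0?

A_2

The Hessian of f at 0 has rank 1. Corank 1: A-series; mu = 2 gives A_2.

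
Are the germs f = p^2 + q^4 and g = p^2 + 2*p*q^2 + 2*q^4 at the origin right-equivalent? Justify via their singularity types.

Yes.

The Hessian of f at 0 has rank 1. Corank 1: A-series; mu = 3 gives A_3. The Hessian of g at 0 has rank 1. Corank 1: A-series; mu = 3 gives A_3. Both have type A_3, hence right-equivalent.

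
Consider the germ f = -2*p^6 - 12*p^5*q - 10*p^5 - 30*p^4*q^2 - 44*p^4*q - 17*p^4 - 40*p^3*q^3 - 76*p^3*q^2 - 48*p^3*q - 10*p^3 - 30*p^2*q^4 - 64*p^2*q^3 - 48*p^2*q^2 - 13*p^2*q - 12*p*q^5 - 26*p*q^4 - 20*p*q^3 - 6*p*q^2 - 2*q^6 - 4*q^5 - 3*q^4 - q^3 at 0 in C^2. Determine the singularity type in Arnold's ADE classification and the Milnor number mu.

Type D4, Milnor number mu = 4.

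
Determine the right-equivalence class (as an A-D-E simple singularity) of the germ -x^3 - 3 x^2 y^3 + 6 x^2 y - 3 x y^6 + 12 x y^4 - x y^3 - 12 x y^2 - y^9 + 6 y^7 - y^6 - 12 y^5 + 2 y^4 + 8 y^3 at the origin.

The Hessian of f at 0 has rank 0. Corank 2; j^3 = -(x - 2*y)^3 is a perfect cube, so E-series; the 4-jet and mu = 7 give E_7.

E_{7}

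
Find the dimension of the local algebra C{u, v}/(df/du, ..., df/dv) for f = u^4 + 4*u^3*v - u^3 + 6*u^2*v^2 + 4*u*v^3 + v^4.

6

The Hessian of f at 0 has rank 0. Corank 2; j^3 = -u^3 is a perfect cube, so E-series; the 4-jet and mu = 6 give E_6.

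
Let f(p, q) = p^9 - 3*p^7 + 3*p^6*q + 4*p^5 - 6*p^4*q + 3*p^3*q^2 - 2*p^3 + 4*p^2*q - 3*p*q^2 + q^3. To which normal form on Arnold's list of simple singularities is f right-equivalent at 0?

D_4

The Hessian of f at 0 is [[0, 0], [0, 0]] with rank 0, so corank 2. A Groebner basis of the Jacobian ideal J(f) in C{p,q} is {q^3, p^2 - 3*q^2/2, p*q - 3*q^2/2}; counting standard monomials gives mu = 4. Corank 2; j^3 = -(p - q)*(2*p^2 - 2*p*q + q^2) splits into three distinct lines over C (the quadratic factor has nonzero discriminant), so D_4.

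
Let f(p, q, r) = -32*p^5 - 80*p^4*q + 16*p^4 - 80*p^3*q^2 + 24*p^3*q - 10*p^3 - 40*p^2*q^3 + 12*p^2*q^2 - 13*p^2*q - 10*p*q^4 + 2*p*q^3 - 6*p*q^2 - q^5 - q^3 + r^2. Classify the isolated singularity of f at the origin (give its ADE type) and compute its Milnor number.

Type D4, Milnor number mu = 4.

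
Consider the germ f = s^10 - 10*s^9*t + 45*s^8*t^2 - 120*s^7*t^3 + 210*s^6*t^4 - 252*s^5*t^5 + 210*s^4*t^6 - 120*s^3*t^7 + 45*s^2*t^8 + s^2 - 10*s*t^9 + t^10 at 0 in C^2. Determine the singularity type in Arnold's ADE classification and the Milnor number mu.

Type A_9, Milnor number mu = 9.

The Hessian of f at 0 has rank 1. Corank 1: A-series; mu = 9 gives A_9.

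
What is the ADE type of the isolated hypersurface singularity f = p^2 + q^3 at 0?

A2

The Hessian of f at 0 has rank 1. Corank 1: A-series; mu = 2 gives A_2.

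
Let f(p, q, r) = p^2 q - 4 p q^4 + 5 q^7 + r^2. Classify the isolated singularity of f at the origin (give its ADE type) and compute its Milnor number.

Type D_8, Milnor number mu = 8.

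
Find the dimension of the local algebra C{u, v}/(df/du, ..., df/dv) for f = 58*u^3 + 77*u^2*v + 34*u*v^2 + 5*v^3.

4

The Hessian of f at 0 is [[0, 0], [0, 0]] with rank 0, so corank 2. A Groebner basis of the Jacobian ideal J(f) in C{u,v} is {v^3, u^2 - v^2/13, u*v + 4*v^2/13}; counting standard monomials gives mu = 4. Corank 2; j^3 = (2*u + v)*(29*u^2 + 24*u*v + 5*v^2) splits into three distinct lines over C (the quadratic factor has nonzero discriminant), so D_4.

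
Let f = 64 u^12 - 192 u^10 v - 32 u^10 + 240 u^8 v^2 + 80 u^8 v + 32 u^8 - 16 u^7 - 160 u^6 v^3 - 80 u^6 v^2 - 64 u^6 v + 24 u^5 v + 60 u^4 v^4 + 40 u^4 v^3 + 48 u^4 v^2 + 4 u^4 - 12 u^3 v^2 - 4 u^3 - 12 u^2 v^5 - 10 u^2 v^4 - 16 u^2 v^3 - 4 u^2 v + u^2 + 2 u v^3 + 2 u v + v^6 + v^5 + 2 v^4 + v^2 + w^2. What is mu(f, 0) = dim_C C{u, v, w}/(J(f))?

4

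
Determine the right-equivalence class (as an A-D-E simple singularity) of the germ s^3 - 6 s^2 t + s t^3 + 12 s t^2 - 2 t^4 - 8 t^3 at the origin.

E_{7}

The Hessian of f at 0 has rank 0. Corank 2; j^3 = (s - 2*t)^3 is a perfect cube, so E-series; the 4-jet and mu = 7 give E_7.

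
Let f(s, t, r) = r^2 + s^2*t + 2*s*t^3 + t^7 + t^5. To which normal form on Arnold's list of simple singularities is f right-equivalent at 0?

The Hessian of f at 0 has rank 1. Corank 2; j^3 = s^2*t has shape L^2 M (L != M), so D-series; mu = 8 gives D_8.

D_{8}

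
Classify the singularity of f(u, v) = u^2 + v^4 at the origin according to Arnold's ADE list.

A_3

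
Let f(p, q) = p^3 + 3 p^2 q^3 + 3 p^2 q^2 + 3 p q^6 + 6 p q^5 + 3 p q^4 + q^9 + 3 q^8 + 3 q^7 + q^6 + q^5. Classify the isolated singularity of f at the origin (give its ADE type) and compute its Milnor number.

Type E8, Milnor number mu = 8.

The Hessian of f at 0 has rank 0. Corank 2; j^3 = p^3 is a perfect cube, so E-series; the 5-jet and mu = 8 give E_8.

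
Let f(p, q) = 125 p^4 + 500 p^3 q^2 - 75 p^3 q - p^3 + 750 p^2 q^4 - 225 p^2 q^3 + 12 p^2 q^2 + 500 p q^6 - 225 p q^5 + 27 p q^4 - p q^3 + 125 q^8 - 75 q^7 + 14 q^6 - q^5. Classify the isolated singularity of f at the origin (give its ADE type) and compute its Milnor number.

Type E_{7}, Milnor number mu = 7.

The Hessian of f at 0 has rank 0. Corank 2; j^3 = -p^3 is a perfect cube, so E-series; the 4-jet and mu = 7 give E_7.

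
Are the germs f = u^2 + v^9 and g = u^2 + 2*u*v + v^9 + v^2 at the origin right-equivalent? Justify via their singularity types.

Yes.

The Hessian of f at 0 is [[2, 0], [0, 0]] with rank 1, so corank 1. A Groebner basis of the Jacobian ideal J(f) in C{u,v} is {v^8, u}; counting standard monomials gives mu = 8. Corank 1: A-series; mu = 8 gives A_8. The Hessian of g at 0 is [[2, 2], [2, 2]] with rank 1, so corank 1. A Groebner basis of the Jacobian ideal J(g) in C{u,v} is {v^8, u + v}; counting standard monomials gives mu = 8. Corank 1: A-series; mu = 8 gives A_8. Both have type A_8, hence right-equivalent.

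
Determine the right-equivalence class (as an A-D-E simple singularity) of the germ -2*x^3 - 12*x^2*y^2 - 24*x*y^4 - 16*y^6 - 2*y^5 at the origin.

E_8

The Hessian of f at 0 has rank 0. Corank 2; j^3 = -2*x^3 is a perfect cube, so E-series; the 5-jet and mu = 8 give E_8.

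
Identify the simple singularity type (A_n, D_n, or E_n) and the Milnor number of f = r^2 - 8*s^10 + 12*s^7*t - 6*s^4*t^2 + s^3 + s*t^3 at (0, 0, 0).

Type E_{7}, Milnor number mu = 7.

The Hessian of f at 0 has rank 1. Corank 2; j^3 = s^3 is a perfect cube, so E-series; the 4-jet and mu = 7 give E_7.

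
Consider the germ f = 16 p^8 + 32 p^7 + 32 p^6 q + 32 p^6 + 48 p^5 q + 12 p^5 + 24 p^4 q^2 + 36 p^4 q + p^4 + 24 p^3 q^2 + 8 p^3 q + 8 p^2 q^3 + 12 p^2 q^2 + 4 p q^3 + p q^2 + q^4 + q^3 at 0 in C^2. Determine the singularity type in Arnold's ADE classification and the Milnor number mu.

Type D_{5}, Milnor number mu = 5.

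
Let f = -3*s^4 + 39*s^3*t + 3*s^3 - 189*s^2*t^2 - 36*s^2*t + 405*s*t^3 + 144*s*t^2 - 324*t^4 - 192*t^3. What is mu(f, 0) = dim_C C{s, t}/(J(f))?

7

The Hessian of f at 0 is [[0, 0], [0, 0]] with rank 0, so corank 2. A Groebner basis of the Jacobian ideal J(f) in C{s,t} is {3*s^2 - 24*s*t + t^4 - t^3 + 48*t^2, s^3 - 84*s^2 + 672*s*t - 36*t^3 - 1344*t^2, s^2*t - 15*s^2 + 120*s*t - 11*t^3 - 240*t^2, -2*s^2 + s*t^2 + 16*s*t - 10*t^3/3 - 32*t^2}; counting standard monomials gives mu = 7. Corank 2; j^3 = 3*(s - 4*t)^3 is a perfect cube, so E-series; the 4-jet and mu = 7 give E_7.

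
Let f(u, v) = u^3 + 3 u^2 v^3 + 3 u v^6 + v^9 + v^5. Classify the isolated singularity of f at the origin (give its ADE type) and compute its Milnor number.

Type E_8, Milnor number mu = 8.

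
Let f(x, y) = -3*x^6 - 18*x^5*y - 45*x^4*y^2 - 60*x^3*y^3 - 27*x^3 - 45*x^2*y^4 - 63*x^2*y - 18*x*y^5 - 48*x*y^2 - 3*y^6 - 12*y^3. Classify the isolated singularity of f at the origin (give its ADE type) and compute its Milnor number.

Type D_7, Milnor number mu = 7.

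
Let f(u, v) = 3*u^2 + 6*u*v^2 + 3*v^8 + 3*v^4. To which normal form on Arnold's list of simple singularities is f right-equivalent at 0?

The Hessian of f at 0 is [[6, 0], [0, 0]] with rank 1, so corank 1. A Groebner basis of the Jacobian ideal J(f) in C{u,v} is {u^4, u^3*v, u + v^2}; counting standard monomials gives mu = 7. Corank 1: A-series; mu = 7 gives A_7.

A_7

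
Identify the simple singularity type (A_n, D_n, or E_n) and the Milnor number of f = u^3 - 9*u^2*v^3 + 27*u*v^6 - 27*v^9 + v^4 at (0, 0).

Type E_{6}, Milnor number mu = 6.

The Hessian of f at 0 has rank 0. Corank 2; j^3 = u^3 is a perfect cube, so E-series; the 4-jet and mu = 6 give E_6.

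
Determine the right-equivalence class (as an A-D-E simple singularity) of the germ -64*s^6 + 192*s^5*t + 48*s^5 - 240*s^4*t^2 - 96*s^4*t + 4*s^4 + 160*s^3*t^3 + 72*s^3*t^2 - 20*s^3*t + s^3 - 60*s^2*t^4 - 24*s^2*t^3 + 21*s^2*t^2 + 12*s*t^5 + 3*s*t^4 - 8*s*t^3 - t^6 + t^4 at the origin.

E_{6}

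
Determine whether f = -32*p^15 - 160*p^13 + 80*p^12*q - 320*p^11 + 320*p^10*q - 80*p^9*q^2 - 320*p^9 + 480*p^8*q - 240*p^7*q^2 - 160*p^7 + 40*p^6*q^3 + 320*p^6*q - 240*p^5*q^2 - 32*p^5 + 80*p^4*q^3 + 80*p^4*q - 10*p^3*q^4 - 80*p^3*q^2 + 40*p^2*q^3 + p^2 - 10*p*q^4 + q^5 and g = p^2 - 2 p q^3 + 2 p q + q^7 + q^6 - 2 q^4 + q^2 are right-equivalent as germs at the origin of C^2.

No.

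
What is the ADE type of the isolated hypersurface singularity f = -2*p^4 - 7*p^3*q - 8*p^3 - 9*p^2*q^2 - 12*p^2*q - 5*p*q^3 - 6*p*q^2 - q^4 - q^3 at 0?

The Hessian of f at 0 is [[0, 0], [0, 0]] with rank 0, so corank 2. A Groebner basis of the Jacobian ideal J(f) in C{p,q} is {768*p^2 + 768*p*q + q^4 + 8*q^3 + 192*q^2, p^3 + 36*p^2 + 36*p*q + q^3/2 + 9*q^2, p^2*q - 40*p^2 - 40*p*q - 2*q^3/3 - 10*q^2, 32*p^2 + p*q^2 + 32*p*q + 5*q^3/6 + 8*q^2}; counting standard monomials gives mu = 7. Corank 2; j^3 = -(2*p + q)^3 is a perfect cube, so E-series; the 4-jet and mu = 7 give E_7.

E_{7}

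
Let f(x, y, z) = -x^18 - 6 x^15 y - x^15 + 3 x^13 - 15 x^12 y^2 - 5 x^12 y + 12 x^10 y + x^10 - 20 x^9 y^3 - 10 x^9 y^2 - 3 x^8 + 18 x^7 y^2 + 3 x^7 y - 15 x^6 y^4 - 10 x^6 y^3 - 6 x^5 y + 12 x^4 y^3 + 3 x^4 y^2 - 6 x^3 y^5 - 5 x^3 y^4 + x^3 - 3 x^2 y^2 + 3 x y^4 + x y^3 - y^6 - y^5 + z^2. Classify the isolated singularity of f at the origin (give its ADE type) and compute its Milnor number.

Type E_7, Milnor number mu = 7.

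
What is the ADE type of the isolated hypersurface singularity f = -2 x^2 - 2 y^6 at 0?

The Hessian of f at 0 has rank 1. Corank 1: A-series; mu = 5 gives A_5.

A5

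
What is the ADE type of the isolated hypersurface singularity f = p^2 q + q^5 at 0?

The Hessian of f at 0 has rank 0. Corank 2; j^3 = p^2*q has shape L^2 M (L != M), so D-series; mu = 6 gives D_6.

D_{6}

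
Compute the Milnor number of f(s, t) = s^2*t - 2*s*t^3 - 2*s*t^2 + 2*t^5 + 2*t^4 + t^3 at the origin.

The Hessian of f at 0 is [[0, 0], [0, 0]] with rank 0, so corank 2. A Groebner basis of the Jacobian ideal J(f) in C{s,t} is {s^3 + 3*s^2/4 - 5*s*t/2 + 7*t^2/4, s^2*t + s^2/2 - 2*s*t + 3*t^2/2, s^2/4 + s*t^2 - 3*s*t/2 + 5*t^2/4, -s*t + t^3 + t^2}; counting standard monomials gives mu = 6. Corank 2; j^3 = t*(s - t)^2 has shape L^2 M (L != M), so D-series; mu = 6 gives D_6.

6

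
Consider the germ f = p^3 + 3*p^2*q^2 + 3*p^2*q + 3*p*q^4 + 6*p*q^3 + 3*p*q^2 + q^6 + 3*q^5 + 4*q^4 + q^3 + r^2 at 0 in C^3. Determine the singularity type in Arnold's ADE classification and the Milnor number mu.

Type E_{6}, Milnor number mu = 6.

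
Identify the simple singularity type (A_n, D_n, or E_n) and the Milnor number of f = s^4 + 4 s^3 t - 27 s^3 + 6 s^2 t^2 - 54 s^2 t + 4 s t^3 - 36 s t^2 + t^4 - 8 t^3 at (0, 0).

The Hessian of f at 0 is [[0, 0], [0, 0]] with rank 0, so corank 2. A Groebner basis of the Jacobian ideal J(f) in C{s,t} is {t^4, s*t^2 + 7*t^3/9, s^2 + 4*s*t/3 + 4*t^2/9}; counting standard monomials gives mu = 6. Corank 2; j^3 = -(3*s + 2*t)^3 is a perfect cube, so E-series; the 4-jet and mu = 6 give E_6.

Type E6, Milnor number mu = 6.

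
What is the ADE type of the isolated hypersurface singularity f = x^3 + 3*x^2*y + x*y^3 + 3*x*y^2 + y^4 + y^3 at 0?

E_{7}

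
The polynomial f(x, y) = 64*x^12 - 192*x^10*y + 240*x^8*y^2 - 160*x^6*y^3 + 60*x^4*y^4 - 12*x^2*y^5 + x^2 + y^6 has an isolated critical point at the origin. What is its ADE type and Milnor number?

The Hessian of f at 0 is [[2, 0], [0, 0]] with rank 1, so corank 1. A Groebner basis of the Jacobian ideal J(f) in C{x,y} is {y^5, x}; counting standard monomials gives mu = 5. Corank 1: A-series; mu = 5 gives A_5.

Type A5, Milnor number mu = 5.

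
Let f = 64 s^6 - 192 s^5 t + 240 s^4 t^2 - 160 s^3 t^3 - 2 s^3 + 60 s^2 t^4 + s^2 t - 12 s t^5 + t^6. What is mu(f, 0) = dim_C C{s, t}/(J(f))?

7

The Hessian of f at 0 has rank 0. Corank 2; j^3 = -s^2*(2*s - t) has shape L^2 M (L != M), so D-series; mu = 7 gives D_7.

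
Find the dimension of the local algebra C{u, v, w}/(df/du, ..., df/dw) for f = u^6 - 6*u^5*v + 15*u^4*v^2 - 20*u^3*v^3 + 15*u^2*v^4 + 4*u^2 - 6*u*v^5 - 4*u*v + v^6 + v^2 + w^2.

The Hessian of f at 0 has rank 2. Corank 1: A-series; mu = 5 gives A_5.

5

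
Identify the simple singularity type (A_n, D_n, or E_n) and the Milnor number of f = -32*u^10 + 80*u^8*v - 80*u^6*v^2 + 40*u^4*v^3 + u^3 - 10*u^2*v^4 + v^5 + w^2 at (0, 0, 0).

Type E_{8}, Milnor number mu = 8.

The Hessian of f at 0 has rank 1. Corank 2; j^3 = u^3 is a perfect cube, so E-series; the 5-jet and mu = 8 give E_8.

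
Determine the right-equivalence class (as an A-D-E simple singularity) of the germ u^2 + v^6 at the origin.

A_{5}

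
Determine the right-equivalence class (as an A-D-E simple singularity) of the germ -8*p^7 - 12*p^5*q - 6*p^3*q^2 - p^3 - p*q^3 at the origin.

The Hessian of f at 0 has rank 0. Corank 2; j^3 = -p^3 is a perfect cube, so E-series; the 4-jet and mu = 7 give E_7.

E7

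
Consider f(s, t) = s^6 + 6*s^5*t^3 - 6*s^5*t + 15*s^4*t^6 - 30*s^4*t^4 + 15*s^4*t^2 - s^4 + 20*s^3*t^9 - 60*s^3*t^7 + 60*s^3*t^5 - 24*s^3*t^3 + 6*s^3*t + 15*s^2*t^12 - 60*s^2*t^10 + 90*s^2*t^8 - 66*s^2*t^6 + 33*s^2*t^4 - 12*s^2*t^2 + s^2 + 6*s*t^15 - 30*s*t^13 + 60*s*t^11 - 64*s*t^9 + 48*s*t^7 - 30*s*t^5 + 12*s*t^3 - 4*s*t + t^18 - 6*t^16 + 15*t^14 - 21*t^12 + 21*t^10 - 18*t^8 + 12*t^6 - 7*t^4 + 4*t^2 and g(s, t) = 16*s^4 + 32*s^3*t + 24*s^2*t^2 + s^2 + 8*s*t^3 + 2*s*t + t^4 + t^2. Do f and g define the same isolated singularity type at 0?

Yes.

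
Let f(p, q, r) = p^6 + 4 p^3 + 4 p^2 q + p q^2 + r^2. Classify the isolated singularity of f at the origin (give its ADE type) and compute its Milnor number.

The Hessian of f at 0 has rank 1. Corank 2; j^3 = p*(2*p + q)^2 has shape L^2 M (L != M), so D-series; mu = 7 gives D_7.

Type D7, Milnor number mu = 7.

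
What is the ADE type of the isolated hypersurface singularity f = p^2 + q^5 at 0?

The Hessian of f at 0 is [[2, 0], [0, 0]] with rank 1, so corank 1. A Groebner basis of the Jacobian ideal J(f) in C{p,q} is {q^4, p}; counting standard monomials gives mu = 4. Corank 1: A-series; mu = 4 gives A_4.

A_{4}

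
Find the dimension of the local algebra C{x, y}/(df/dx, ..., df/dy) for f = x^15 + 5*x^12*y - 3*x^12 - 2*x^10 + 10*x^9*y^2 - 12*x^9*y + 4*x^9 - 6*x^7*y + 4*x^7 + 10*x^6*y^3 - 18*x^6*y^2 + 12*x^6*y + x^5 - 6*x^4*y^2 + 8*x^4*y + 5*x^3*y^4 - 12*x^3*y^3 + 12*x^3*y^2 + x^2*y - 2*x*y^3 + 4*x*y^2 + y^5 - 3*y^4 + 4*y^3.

5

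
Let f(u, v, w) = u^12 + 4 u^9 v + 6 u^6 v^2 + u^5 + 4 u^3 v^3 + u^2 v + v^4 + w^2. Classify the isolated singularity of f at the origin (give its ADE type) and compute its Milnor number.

Type D_5, Milnor number mu = 5.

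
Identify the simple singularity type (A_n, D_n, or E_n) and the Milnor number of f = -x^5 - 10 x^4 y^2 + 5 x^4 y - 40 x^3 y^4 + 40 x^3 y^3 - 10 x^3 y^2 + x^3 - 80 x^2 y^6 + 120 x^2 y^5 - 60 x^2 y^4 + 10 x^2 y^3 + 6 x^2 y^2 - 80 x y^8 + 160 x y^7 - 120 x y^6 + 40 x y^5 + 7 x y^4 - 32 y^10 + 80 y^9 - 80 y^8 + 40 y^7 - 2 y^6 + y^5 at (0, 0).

Type E_{8}, Milnor number mu = 8.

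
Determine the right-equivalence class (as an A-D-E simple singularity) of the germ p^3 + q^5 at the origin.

The Hessian of f at 0 has rank 0. Corank 2; j^3 = p^3 is a perfect cube, so E-series; the 5-jet and mu = 8 give E_8.

E8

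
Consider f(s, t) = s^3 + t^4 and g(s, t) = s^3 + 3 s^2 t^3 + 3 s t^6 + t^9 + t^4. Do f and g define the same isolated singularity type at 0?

The Hessian of f at 0 has rank 0. Corank 2; j^3 = s^3 is a perfect cube, so E-series; the 4-jet and mu = 6 give E_6. The Hessian of g at 0 has rank 0. Corank 2; j^3 = s^3 is a perfect cube, so E-series; the 4-jet and mu = 6 give E_6. Both have type E_6, hence right-equivalent.

Yes.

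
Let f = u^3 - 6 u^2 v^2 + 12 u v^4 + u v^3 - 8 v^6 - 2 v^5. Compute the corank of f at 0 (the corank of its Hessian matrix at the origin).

2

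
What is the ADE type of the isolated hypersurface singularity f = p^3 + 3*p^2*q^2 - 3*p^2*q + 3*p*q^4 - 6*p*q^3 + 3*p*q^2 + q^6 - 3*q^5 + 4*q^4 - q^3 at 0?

E6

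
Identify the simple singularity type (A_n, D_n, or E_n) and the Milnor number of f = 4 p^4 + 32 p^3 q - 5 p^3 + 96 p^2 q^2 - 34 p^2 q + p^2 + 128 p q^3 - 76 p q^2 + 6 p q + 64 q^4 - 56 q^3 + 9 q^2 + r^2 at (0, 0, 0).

Type A_{2}, Milnor number mu = 2.

The Hessian of f at 0 has rank 2. Corank 1: A-series; mu = 2 gives A_2.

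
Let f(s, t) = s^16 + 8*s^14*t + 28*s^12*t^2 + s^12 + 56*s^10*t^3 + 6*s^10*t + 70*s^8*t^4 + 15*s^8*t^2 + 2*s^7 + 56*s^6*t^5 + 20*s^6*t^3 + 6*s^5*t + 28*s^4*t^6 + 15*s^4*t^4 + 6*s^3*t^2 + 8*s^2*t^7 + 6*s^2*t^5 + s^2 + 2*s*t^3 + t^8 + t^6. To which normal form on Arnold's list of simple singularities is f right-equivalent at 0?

The Hessian of f at 0 has rank 1. Corank 1: A-series; mu = 7 gives A_7.

A_{7}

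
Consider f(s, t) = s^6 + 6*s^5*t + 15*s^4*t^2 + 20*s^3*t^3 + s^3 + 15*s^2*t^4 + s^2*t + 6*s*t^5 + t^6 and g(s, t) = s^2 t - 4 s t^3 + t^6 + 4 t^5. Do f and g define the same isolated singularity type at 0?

Yes.

The Hessian of f at 0 has rank 0. Corank 2; j^3 = s^2*(s + t) has shape L^2 M (L != M), so D-series; mu = 7 gives D_7. The Hessian of g at 0 has rank 0. Corank 2; j^3 = s^2*t has shape L^2 M (L != M), so D-series; mu = 7 gives D_7. Both have type D_7, hence right-equivalent.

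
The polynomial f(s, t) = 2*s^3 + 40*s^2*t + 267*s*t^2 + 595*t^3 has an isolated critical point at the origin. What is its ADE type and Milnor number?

The Hessian of f at 0 is [[0, 0], [0, 0]] with rank 0, so corank 2. A Groebner basis of the Jacobian ideal J(f) in C{s,t} is {t^3, s^2 - 111*t^2/2, s*t + 15*t^2/2}; counting standard monomials gives mu = 4. Corank 2; j^3 = (s + 7*t)*(2*s^2 + 26*s*t + 85*t^2) splits into three distinct lines over C (the quadratic factor has nonzero discriminant), so D_4.

Type D_{4}, Milnor number mu = 4.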